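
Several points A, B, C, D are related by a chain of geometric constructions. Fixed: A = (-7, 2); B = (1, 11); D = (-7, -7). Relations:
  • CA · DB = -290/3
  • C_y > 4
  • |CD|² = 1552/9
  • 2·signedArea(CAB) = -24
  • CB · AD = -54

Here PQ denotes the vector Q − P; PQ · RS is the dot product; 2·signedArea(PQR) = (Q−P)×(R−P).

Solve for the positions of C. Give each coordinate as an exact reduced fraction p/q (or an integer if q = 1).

C = (-5/3, 5)

1. C_x = -5/3  [CA · DB = -290/3 ∩ CB · AD = -54]
2. C_y = 5  [CA · DB = -290/3 ∩ CB · AD = -54]
   → C = (-5/3, 5)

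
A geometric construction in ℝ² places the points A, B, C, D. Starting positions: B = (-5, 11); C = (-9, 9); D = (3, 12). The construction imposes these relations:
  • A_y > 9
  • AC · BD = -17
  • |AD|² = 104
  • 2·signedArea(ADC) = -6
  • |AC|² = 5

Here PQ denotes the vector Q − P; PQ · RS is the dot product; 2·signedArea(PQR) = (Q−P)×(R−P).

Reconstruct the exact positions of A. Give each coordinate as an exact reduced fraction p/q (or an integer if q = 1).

1. A_x = -7  [AC · BD = -17 ∩ 2·signedArea(ADC) = -6]
2. A_y = 10  [AC · BD = -17 ∩ 2·signedArea(ADC) = -6]
   → A = (-7, 10)

A = (-7, 10)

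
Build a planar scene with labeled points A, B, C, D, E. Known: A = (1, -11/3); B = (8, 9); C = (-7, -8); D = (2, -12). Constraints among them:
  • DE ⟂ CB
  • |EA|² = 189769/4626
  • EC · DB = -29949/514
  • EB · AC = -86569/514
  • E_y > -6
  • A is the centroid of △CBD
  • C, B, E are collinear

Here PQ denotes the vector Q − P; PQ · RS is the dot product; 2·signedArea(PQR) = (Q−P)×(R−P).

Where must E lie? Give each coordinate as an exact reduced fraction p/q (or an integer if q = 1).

E = (-2593/514, -2973/514)

1. E_x = -2593/514  [C, B, E are collinear ∩ DE ⟂ CB]
2. E_y = -2973/514  [C, B, E are collinear ∩ DE ⟂ CB]
   → E = (-2593/514, -2973/514)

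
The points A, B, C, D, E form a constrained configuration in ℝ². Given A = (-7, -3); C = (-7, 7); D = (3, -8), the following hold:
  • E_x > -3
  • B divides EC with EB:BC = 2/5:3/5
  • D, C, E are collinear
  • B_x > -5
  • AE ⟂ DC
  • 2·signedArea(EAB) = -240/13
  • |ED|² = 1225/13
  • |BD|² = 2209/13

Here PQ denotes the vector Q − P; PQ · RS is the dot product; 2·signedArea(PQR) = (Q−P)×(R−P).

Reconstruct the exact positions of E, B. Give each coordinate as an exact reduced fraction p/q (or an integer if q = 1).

1. E_x = -31/13  [D, C, E are collinear ∩ AE ⟂ DC]
2. E_y = 1/13  [D, C, E are collinear ∩ AE ⟂ DC]
   → E = (-31/13, 1/13)
3. B_x = -55/13  [B divides EC with EB:BC = 2/5:3/5]
4. B_y = 37/13  [B divides EC with EB:BC = 2/5:3/5]
   → B = (-55/13, 37/13)

B = (-55/13, 37/13)
E = (-31/13, 1/13)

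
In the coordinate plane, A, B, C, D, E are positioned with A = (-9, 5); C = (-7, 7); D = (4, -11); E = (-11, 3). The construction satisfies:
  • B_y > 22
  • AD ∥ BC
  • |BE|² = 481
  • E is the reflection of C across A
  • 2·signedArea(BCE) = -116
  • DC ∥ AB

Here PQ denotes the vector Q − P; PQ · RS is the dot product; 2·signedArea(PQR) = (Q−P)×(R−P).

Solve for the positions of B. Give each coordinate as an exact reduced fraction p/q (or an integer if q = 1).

1. B_x = -20  [AD ∥ BC ∩ DC ∥ AB]
2. B_y = 23  [AD ∥ BC ∩ DC ∥ AB]
   → B = (-20, 23)

B = (-20, 23)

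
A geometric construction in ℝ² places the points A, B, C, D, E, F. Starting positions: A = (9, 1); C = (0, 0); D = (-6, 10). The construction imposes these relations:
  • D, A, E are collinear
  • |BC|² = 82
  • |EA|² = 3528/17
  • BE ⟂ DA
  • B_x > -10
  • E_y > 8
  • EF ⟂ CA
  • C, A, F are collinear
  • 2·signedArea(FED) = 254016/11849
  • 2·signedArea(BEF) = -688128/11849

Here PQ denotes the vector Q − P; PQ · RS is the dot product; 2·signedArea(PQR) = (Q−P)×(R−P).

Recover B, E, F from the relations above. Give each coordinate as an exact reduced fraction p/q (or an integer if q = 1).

B = (-9, -1)
E = (-57/17, 143/17)
F = (-1665/697, -185/697)

1. E_x = -57/17  [line 9·x + 15·y + -96 = 0 ∩ |EA|² = 3528/17]
2. E_y = 143/17  [line 9·x + 15·y + -96 = 0 ∩ |EA|² = 3528/17]
   → E = (-57/17, 143/17)
3. F_x = -1665/697  [C, A, F are collinear ∩ EF ⟂ CA]
4. F_y = -185/697  [C, A, F are collinear ∩ EF ⟂ CA]
   → F = (-1665/697, -185/697)
5. B_x = -9  [2·signedArea(BEF) = -688128/11849 ∩ BE ⟂ DA]
6. B_y = -1  [2·signedArea(BEF) = -688128/11849 ∩ BE ⟂ DA]
   → B = (-9, -1)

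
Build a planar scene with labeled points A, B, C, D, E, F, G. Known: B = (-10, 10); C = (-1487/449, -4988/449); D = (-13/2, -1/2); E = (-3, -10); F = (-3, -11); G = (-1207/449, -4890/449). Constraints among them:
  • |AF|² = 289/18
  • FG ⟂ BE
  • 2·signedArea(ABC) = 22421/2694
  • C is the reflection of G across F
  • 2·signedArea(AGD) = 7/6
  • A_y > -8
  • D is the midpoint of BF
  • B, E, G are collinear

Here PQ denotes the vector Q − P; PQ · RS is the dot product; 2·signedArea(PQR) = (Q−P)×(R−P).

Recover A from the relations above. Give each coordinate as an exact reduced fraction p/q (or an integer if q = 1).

1. A_x = -25/6  [2·signedArea(ABC) = 22421/2694 ∩ 2·signedArea(AGD) = 7/6]
2. A_y = -43/6  [2·signedArea(ABC) = 22421/2694 ∩ 2·signedArea(AGD) = 7/6]
   → A = (-25/6, -43/6)

A = (-25/6, -43/6)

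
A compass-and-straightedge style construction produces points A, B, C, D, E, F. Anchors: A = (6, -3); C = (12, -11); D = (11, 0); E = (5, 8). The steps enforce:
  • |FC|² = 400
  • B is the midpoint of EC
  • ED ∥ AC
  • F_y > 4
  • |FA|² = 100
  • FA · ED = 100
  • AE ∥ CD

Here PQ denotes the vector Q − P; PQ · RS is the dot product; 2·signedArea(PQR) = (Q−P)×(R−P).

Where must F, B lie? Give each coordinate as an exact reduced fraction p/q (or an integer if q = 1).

1. F_x = 0  [line -6·x + 8·y + -40 = 0 ∩ |FC|² = 400]
2. F_y = 5  [line -6·x + 8·y + -40 = 0 ∩ |FC|² = 400]
   → F = (0, 5)
3. B_x = 17/2  [B is the midpoint of EC]
4. B_y = -3/2  [B is the midpoint of EC]
   → B = (17/2, -3/2)

B = (17/2, -3/2)
F = (0, 5)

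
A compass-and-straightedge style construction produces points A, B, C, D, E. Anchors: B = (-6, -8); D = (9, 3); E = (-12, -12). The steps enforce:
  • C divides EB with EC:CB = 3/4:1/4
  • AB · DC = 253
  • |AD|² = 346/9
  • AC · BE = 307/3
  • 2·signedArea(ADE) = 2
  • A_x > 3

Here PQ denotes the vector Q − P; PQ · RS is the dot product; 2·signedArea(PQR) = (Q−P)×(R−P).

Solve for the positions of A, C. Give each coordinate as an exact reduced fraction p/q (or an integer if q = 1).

A = (4, -2/3)
C = (-15/2, -9)

1. C_x = -15/2  [C divides EB with EC:CB = 3/4:1/4]
2. C_y = -9  [C divides EB with EC:CB = 3/4:1/4]
   → C = (-15/2, -9)
3. A_x = 4  [2·signedArea(ADE) = 2 ∩ AB · DC = 253]
4. A_y = -2/3  [2·signedArea(ADE) = 2 ∩ AB · DC = 253]
   → A = (4, -2/3)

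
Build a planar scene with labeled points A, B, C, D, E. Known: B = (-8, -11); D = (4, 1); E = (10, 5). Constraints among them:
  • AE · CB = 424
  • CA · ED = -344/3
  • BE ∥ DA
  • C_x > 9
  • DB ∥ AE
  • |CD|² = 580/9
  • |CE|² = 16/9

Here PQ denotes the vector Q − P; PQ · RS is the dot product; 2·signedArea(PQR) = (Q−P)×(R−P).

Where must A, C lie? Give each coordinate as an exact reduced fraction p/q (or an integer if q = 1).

1. A_x = 22  [DB ∥ AE ∩ BE ∥ DA]
2. A_y = 17  [DB ∥ AE ∩ BE ∥ DA]
   → A = (22, 17)
3. C_x = 10  [CA · ED = -344/3 ∩ AE · CB = 424]
4. C_y = 19/3  [CA · ED = -344/3 ∩ AE · CB = 424]
   → C = (10, 19/3)

A = (22, 17)
C = (10, 19/3)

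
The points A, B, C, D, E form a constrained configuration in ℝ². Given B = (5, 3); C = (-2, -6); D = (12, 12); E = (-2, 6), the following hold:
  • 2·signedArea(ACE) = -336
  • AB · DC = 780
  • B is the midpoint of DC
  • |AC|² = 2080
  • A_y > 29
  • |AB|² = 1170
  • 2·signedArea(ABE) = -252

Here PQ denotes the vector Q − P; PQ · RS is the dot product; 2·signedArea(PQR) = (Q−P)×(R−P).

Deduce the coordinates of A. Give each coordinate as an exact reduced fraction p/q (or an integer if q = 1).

A = (26, 30)

1. A_x = 26  [2·signedArea(ABE) = -252 ∩ 2·signedArea(ACE) = -336]
2. A_y = 30  [2·signedArea(ABE) = -252 ∩ 2·signedArea(ACE) = -336]
   → A = (26, 30)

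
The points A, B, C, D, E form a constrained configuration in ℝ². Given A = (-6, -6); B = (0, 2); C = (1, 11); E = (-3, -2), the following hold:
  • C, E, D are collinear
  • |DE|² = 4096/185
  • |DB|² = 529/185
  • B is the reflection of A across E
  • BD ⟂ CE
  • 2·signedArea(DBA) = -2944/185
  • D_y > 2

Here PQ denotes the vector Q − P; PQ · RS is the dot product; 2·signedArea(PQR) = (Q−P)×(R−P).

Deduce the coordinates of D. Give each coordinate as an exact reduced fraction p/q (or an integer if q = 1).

D = (-299/185, 462/185)

1. D_x = -299/185  [C, E, D are collinear ∩ BD ⟂ CE]
2. D_y = 462/185  [C, E, D are collinear ∩ BD ⟂ CE]
   → D = (-299/185, 462/185)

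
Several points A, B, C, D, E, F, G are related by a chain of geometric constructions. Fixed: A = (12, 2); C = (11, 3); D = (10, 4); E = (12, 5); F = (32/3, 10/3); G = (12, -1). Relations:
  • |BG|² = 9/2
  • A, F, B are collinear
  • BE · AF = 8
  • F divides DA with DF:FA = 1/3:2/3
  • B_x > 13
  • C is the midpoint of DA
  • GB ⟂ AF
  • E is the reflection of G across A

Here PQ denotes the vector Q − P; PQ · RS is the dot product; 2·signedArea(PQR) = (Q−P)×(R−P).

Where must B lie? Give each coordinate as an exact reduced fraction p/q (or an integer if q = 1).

B = (27/2, 1/2)

1. B_x = 27/2  [A, F, B are collinear ∩ GB ⟂ AF]
2. B_y = 1/2  [A, F, B are collinear ∩ GB ⟂ AF]
   → B = (27/2, 1/2)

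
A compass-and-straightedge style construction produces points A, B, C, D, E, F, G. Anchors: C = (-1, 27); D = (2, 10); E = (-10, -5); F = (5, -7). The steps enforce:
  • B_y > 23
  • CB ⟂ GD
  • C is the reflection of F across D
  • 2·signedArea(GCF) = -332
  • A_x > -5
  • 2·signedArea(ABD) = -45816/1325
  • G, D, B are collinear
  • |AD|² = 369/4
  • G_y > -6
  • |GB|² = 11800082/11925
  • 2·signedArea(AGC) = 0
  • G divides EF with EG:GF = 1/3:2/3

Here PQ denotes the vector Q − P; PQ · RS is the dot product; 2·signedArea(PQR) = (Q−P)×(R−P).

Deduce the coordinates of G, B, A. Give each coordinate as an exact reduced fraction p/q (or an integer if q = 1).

1. G_x = -5  [G divides EF with EG:GF = 1/3:2/3]
2. G_y = -17/3  [G divides EF with EG:GF = 1/3:2/3]
   → G = (-5, -17/3)
3. B_x = 10378/1325  [G, D, B are collinear ∩ CB ⟂ GD]
4. B_y = 30546/1325  [G, D, B are collinear ∩ CB ⟂ GD]
   → B = (10378/1325, 30546/1325)
5. A_x = -4  [2·signedArea(AGC) = 0 ∩ 2·signedArea(ABD) = -45816/1325]
6. A_y = 5/2  [2·signedArea(AGC) = 0 ∩ 2·signedArea(ABD) = -45816/1325]
   → A = (-4, 5/2)

A = (-4, 5/2)
B = (10378/1325, 30546/1325)
G = (-5, -17/3)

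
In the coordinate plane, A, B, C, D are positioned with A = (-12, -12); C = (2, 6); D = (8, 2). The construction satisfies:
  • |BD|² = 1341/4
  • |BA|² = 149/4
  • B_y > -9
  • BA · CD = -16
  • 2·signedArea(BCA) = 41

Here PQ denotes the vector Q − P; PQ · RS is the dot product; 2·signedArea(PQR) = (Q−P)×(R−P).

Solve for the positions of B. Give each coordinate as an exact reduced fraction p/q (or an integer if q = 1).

B = (-7, -17/2)

1. B_x = -7  [BA · CD = -16 ∩ 2·signedArea(BCA) = 41]
2. B_y = -17/2  [BA · CD = -16 ∩ 2·signedArea(BCA) = 41]
   → B = (-7, -17/2)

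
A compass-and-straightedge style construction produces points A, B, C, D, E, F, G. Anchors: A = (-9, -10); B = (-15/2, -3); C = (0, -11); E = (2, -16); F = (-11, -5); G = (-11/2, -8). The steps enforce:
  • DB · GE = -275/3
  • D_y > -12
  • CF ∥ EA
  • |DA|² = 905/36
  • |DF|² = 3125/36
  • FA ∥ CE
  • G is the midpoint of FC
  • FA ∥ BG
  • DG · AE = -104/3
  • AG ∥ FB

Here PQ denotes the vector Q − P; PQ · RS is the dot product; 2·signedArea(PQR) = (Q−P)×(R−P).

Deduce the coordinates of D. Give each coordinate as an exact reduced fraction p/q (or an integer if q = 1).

D = (-25/6, -34/3)

1. D_x = -25/6  [DB · GE = -275/3 ∩ DG · AE = -104/3]
2. D_y = -34/3  [DB · GE = -275/3 ∩ DG · AE = -104/3]
   → D = (-25/6, -34/3)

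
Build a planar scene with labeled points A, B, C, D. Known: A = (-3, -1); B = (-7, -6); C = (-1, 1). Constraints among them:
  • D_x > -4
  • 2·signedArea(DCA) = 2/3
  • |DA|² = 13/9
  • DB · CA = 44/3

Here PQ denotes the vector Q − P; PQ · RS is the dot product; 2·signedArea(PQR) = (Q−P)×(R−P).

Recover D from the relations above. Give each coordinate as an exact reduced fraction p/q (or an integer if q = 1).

D = (-11/3, -2)

1. D_x = -11/3  [DB · CA = 44/3 ∩ 2·signedArea(DCA) = 2/3]
2. D_y = -2  [DB · CA = 44/3 ∩ 2·signedArea(DCA) = 2/3]
   → D = (-11/3, -2)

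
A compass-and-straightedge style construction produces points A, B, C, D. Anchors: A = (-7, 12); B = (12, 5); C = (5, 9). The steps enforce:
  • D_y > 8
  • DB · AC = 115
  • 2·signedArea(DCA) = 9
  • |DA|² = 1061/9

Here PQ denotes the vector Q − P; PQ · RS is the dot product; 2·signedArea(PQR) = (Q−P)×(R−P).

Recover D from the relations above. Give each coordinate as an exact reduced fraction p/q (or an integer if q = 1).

D = (10/3, 26/3)

1. D_x = 10/3  [2·signedArea(DCA) = 9 ∩ DB · AC = 115]
2. D_y = 26/3  [2·signedArea(DCA) = 9 ∩ DB · AC = 115]
   → D = (10/3, 26/3)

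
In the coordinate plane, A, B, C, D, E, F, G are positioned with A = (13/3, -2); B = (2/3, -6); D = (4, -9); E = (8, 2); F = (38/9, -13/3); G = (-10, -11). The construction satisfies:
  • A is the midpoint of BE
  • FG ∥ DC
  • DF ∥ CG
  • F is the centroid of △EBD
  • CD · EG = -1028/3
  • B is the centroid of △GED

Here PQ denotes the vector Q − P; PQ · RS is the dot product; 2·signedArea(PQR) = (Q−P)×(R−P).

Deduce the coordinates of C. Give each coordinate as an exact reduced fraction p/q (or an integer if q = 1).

1. C_x = -92/9  [DF ∥ CG ∩ FG ∥ DC]
2. C_y = -47/3  [DF ∥ CG ∩ FG ∥ DC]
   → C = (-92/9, -47/3)

C = (-92/9, -47/3)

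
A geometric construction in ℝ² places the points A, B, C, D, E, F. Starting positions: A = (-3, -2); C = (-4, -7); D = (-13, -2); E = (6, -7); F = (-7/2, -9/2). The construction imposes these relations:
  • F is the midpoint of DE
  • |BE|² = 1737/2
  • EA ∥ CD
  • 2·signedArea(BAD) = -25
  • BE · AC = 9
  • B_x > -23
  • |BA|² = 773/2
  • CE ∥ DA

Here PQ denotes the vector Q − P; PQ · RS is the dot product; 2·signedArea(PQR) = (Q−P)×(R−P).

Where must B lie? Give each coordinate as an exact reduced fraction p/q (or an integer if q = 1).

1. B_x = -45/2  [BE · AC = 9 ∩ 2·signedArea(BAD) = -25]
2. B_y = 1/2  [BE · AC = 9 ∩ 2·signedArea(BAD) = -25]
   → B = (-45/2, 1/2)

B = (-45/2, 1/2)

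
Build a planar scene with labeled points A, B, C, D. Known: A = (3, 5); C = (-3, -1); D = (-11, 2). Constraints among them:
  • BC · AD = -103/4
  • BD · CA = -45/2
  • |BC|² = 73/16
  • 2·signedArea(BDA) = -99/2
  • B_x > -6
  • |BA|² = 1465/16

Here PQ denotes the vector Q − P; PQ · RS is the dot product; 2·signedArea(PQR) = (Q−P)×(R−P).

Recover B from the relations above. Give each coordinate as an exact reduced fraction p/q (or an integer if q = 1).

B = (-5, -1/4)

1. B_x = -5  [BC · AD = -103/4 ∩ BD · CA = -45/2]
2. B_y = -1/4  [BC · AD = -103/4 ∩ BD · CA = -45/2]
   → B = (-5, -1/4)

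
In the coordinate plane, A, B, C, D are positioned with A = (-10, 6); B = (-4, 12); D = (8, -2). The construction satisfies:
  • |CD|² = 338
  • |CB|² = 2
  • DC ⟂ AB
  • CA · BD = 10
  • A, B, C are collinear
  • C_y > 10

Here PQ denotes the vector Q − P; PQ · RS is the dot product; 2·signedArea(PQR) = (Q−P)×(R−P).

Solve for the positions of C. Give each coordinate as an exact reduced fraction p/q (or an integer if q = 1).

1. C_x = -5  [A, B, C are collinear ∩ DC ⟂ AB]
2. C_y = 11  [A, B, C are collinear ∩ DC ⟂ AB]
   → C = (-5, 11)

C = (-5, 11)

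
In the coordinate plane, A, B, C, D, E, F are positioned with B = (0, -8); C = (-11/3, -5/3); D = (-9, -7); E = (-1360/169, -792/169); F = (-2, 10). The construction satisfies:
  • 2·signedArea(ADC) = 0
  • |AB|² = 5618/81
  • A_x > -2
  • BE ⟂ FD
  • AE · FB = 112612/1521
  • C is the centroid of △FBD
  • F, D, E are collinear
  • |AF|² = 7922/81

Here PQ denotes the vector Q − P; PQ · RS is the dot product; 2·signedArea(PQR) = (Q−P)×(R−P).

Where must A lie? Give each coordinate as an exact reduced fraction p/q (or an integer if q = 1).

1. A_x = -17/9  [2·signedArea(ADC) = 0 ∩ AE · FB = 112612/1521]
2. A_y = 1/9  [2·signedArea(ADC) = 0 ∩ AE · FB = 112612/1521]
   → A = (-17/9, 1/9)

A = (-17/9, 1/9)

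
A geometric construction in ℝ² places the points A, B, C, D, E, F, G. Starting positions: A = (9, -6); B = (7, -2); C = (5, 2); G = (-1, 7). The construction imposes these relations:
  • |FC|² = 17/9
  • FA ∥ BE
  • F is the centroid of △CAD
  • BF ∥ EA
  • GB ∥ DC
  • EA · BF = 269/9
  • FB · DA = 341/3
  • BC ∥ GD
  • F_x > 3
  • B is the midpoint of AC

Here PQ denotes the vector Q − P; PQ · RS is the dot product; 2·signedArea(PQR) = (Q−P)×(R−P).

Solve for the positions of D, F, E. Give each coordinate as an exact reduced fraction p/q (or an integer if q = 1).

1. D_x = -3  [GB ∥ DC ∩ BC ∥ GD]
2. D_y = 11  [GB ∥ DC ∩ BC ∥ GD]
   → D = (-3, 11)
3. F_x = 11/3  [F is the centroid of △CAD]
4. F_y = 7/3  [F is the centroid of △CAD]
   → F = (11/3, 7/3)
5. E_x = 37/3  [BF ∥ EA ∩ FA ∥ BE]
6. E_y = -31/3  [BF ∥ EA ∩ FA ∥ BE]
   → E = (37/3, -31/3)

D = (-3, 11)
E = (37/3, -31/3)
F = (11/3, 7/3)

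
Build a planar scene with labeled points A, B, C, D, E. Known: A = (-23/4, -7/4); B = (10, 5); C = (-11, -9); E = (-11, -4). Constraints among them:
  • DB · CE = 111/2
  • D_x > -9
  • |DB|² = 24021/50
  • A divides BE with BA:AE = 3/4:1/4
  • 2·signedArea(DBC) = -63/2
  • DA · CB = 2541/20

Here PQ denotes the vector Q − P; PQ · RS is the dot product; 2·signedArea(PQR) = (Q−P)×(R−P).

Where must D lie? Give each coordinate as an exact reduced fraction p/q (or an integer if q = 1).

1. D_x = -89/10  [DB · CE = 111/2 ∩ 2·signedArea(DBC) = -63/2]
2. D_y = -61/10  [DB · CE = 111/2 ∩ 2·signedArea(DBC) = -63/2]
   → D = (-89/10, -61/10)

D = (-89/10, -61/10)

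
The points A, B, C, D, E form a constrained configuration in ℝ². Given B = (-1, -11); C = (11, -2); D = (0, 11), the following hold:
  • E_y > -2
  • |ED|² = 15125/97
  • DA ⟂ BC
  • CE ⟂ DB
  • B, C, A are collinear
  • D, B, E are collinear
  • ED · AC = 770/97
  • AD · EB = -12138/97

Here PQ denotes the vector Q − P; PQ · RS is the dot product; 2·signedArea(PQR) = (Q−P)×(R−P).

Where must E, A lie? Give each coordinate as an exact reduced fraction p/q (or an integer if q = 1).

1. E_x = -55/97  [D, B, E are collinear ∩ CE ⟂ DB]
2. E_y = -143/97  [D, B, E are collinear ∩ CE ⟂ DB]
   → E = (-55/97, -143/97)
3. A_x = 51/5  [B, C, A are collinear ∩ DA ⟂ BC]
4. A_y = -13/5  [B, C, A are collinear ∩ DA ⟂ BC]
   → A = (51/5, -13/5)

A = (51/5, -13/5)
E = (-55/97, -143/97)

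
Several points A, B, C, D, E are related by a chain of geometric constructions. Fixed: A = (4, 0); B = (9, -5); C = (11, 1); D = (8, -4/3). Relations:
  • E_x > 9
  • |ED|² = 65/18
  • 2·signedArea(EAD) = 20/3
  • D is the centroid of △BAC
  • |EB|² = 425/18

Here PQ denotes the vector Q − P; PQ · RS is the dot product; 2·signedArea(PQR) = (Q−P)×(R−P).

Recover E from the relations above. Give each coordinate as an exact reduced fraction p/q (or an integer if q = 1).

1. E_x = 19/2  [line 4/3·x + 4·y + -12 = 0 ∩ |ED|² = 65/18]
2. E_y = -1/6  [line 4/3·x + 4·y + -12 = 0 ∩ |ED|² = 65/18]
   → E = (19/2, -1/6)

E = (19/2, -1/6)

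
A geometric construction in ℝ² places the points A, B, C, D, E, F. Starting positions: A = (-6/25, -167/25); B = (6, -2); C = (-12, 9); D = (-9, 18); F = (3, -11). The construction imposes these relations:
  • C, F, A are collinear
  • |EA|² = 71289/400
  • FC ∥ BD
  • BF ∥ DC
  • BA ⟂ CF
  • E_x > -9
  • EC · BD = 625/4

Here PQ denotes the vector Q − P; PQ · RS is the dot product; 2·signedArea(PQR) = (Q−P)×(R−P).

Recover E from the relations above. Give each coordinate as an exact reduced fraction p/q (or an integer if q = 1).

1. E_x = -33/4  [line 15·x + -20·y + 815/4 = 0 ∩ |EA|² = 71289/400]
2. E_y = 4  [line 15·x + -20·y + 815/4 = 0 ∩ |EA|² = 71289/400]
   → E = (-33/4, 4)

E = (-33/4, 4)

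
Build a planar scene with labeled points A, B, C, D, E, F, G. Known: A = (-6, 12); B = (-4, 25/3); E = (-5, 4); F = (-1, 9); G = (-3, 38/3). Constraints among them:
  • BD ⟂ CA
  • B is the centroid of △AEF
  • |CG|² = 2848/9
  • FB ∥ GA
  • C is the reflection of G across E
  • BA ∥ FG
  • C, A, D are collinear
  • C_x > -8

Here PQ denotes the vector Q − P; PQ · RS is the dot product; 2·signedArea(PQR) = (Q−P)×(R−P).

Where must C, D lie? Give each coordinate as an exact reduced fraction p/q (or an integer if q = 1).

C = (-7, -14/3)
D = (-15586/2509, 63724/7527)

1. C_x = -7  [C is the reflection of G across E]
2. C_y = -14/3  [C is the reflection of G across E]
   → C = (-7, -14/3)
3. D_x = -15586/2509  [C, A, D are collinear ∩ BD ⟂ CA]
4. D_y = 63724/7527  [C, A, D are collinear ∩ BD ⟂ CA]
   → D = (-15586/2509, 63724/7527)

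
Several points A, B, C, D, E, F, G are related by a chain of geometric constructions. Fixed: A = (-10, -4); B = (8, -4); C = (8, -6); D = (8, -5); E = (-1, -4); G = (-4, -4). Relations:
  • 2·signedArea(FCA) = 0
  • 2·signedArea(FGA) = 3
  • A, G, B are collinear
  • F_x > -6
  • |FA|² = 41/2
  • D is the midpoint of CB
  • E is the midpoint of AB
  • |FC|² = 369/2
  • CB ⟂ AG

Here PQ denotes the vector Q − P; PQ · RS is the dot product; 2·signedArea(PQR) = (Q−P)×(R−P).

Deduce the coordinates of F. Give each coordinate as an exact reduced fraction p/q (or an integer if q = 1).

1. F_x = -11/2  [2·signedArea(FCA) = 0 ∩ 2·signedArea(FGA) = 3]
2. F_y = -9/2  [2·signedArea(FCA) = 0 ∩ 2·signedArea(FGA) = 3]
   → F = (-11/2, -9/2)

F = (-11/2, -9/2)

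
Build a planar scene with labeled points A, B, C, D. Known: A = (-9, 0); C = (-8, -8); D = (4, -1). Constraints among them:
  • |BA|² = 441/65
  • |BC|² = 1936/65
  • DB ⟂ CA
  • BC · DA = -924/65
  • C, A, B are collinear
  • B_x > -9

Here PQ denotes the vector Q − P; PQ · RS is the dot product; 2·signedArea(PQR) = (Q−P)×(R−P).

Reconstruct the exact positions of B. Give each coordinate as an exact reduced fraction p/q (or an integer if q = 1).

1. B_x = -564/65  [C, A, B are collinear ∩ DB ⟂ CA]
2. B_y = -168/65  [C, A, B are collinear ∩ DB ⟂ CA]
   → B = (-564/65, -168/65)

B = (-564/65, -168/65)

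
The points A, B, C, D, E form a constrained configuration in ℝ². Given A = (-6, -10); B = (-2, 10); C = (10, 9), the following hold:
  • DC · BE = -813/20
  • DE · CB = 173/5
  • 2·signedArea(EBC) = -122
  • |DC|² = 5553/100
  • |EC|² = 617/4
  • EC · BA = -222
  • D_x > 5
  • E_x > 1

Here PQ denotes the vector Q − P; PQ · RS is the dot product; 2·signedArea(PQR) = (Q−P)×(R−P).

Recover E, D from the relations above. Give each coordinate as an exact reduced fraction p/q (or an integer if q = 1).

D = (26/5, 33/10)
E = (2, -1/2)

1. E_x = 2  [2·signedArea(EBC) = -122 ∩ EC · BA = -222]
2. E_y = -1/2  [2·signedArea(EBC) = -122 ∩ EC · BA = -222]
   → E = (2, -1/2)
3. D_x = 26/5  [DC · BE = -813/20 ∩ DE · CB = 173/5]
4. D_y = 33/10  [DC · BE = -813/20 ∩ DE · CB = 173/5]
   → D = (26/5, 33/10)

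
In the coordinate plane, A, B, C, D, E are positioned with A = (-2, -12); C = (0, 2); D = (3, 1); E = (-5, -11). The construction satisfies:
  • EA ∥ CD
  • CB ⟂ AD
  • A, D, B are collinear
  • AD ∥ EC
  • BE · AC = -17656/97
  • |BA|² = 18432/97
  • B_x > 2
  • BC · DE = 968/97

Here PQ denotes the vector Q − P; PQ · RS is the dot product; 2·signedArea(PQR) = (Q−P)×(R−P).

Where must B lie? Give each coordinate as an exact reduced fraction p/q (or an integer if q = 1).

B = (286/97, 84/97)

1. B_x = 286/97  [A, D, B are collinear ∩ CB ⟂ AD]
2. B_y = 84/97  [A, D, B are collinear ∩ CB ⟂ AD]
   → B = (286/97, 84/97)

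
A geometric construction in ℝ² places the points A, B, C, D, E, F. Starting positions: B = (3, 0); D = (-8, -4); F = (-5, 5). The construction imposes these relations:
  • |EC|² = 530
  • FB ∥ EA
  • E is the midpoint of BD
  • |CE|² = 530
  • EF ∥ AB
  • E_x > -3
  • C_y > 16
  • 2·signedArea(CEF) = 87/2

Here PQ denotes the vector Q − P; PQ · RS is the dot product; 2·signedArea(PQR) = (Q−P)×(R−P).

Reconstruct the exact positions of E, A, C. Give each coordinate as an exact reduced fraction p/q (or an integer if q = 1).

1. E_x = -5/2  [E is the midpoint of BD]
2. E_y = -2  [E is the midpoint of BD]
   → E = (-5/2, -2)
3. A_x = 11/2  [EF ∥ AB ∩ FB ∥ EA]
4. A_y = -7  [EF ∥ AB ∩ FB ∥ EA]
   → A = (11/2, -7)
5. C_x = -31/2  [line -7·x + -5/2·y + -66 = 0 ∩ |CE|² = 530]
6. C_y = 17  [line -7·x + -5/2·y + -66 = 0 ∩ |CE|² = 530]
   → C = (-31/2, 17)

A = (11/2, -7)
C = (-31/2, 17)
E = (-5/2, -2)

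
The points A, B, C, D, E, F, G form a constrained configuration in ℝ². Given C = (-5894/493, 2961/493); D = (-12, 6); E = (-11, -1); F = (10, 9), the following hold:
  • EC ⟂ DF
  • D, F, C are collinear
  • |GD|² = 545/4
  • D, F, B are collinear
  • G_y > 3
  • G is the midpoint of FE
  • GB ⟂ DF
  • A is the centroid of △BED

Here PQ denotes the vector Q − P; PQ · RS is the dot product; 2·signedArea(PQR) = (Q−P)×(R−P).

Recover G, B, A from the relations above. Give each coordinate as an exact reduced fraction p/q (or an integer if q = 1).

1. G_x = -1/2  [G is the midpoint of FE]
2. G_y = 4  [G is the midpoint of FE]
   → G = (-1/2, 4)
3. B_x = -482/493  [D, F, B are collinear ∩ GB ⟂ DF]
4. B_y = 3699/493  [D, F, B are collinear ∩ GB ⟂ DF]
   → B = (-482/493, 3699/493)
5. A_x = -11821/1479  [A is the centroid of △BED]
6. A_y = 6164/1479  [A is the centroid of △BED]
   → A = (-11821/1479, 6164/1479)

A = (-11821/1479, 6164/1479)
B = (-482/493, 3699/493)
G = (-1/2, 4)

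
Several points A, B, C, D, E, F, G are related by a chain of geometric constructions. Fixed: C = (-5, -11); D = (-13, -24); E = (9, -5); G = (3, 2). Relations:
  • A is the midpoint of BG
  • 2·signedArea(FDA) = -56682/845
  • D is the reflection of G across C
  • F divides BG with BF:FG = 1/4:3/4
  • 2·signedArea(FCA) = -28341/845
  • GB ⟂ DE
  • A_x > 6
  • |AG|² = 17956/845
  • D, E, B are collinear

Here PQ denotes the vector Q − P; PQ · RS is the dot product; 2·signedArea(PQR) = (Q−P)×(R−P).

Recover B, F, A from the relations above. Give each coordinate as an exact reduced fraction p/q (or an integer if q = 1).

1. B_x = 7627/845  [D, E, B are collinear ∩ GB ⟂ DE]
2. B_y = -4206/845  [D, E, B are collinear ∩ GB ⟂ DE]
   → B = (7627/845, -4206/845)
3. F_x = 6354/845  [F divides BG with BF:FG = 1/4:3/4]
4. F_y = -2732/845  [F divides BG with BF:FG = 1/4:3/4]
   → F = (6354/845, -2732/845)
5. A_x = 5081/845  [A is the midpoint of BG]
6. A_y = -1258/845  [A is the midpoint of BG]
   → A = (5081/845, -1258/845)

A = (5081/845, -1258/845)
B = (7627/845, -4206/845)
F = (6354/845, -2732/845)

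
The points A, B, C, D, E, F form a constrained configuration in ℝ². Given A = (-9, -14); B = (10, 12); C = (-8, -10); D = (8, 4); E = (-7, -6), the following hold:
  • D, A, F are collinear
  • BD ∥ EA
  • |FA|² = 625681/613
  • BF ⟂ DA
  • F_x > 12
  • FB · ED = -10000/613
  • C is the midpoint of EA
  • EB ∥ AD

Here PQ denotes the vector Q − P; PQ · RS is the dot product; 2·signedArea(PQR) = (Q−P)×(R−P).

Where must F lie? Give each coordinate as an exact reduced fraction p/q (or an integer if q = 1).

F = (7930/613, 5656/613)

1. F_x = 7930/613  [D, A, F are collinear ∩ BF ⟂ DA]
2. F_y = 5656/613  [D, A, F are collinear ∩ BF ⟂ DA]
   → F = (7930/613, 5656/613)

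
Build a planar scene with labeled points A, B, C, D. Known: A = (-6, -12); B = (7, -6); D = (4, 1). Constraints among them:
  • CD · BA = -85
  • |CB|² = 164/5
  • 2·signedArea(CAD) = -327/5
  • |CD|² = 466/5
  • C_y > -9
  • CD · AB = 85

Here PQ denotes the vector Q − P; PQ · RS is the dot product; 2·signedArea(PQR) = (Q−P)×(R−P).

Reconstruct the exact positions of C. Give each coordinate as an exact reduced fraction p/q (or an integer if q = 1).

1. C_x = 9/5  [2·signedArea(CAD) = -327/5 ∩ CD · BA = -85]
2. C_y = -42/5  [2·signedArea(CAD) = -327/5 ∩ CD · BA = -85]
   → C = (9/5, -42/5)

C = (9/5, -42/5)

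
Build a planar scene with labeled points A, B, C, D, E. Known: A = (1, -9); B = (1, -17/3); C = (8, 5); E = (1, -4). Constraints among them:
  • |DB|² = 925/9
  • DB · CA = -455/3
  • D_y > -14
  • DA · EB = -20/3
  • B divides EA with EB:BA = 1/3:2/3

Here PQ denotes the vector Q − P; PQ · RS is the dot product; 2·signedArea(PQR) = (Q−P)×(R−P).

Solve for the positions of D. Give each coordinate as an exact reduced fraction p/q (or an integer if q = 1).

1. D_x = -6  [DA · EB = -20/3 ∩ DB · CA = -455/3]
2. D_y = -13  [DA · EB = -20/3 ∩ DB · CA = -455/3]
   → D = (-6, -13)

D = (-6, -13)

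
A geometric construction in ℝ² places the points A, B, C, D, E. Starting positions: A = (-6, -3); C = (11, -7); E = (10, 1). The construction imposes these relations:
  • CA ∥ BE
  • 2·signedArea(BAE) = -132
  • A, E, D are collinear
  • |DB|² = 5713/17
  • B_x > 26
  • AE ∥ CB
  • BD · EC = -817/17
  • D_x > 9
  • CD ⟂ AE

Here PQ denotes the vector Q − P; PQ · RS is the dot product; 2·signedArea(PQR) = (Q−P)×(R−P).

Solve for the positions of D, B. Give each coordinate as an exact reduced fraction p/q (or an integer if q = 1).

B = (27, -3)
D = (154/17, 13/17)

1. D_x = 154/17  [A, E, D are collinear ∩ CD ⟂ AE]
2. D_y = 13/17  [A, E, D are collinear ∩ CD ⟂ AE]
   → D = (154/17, 13/17)
3. B_x = 27  [CA ∥ BE ∩ AE ∥ CB]
4. B_y = -3  [CA ∥ BE ∩ AE ∥ CB]
   → B = (27, -3)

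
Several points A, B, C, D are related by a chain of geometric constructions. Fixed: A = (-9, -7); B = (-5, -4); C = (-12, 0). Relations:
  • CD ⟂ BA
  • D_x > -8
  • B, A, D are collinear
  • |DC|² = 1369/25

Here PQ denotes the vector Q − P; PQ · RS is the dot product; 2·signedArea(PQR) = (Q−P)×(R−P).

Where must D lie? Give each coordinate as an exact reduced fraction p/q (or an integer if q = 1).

1. D_x = -189/25  [B, A, D are collinear ∩ CD ⟂ BA]
2. D_y = -148/25  [B, A, D are collinear ∩ CD ⟂ BA]
   → D = (-189/25, -148/25)

D = (-189/25, -148/25)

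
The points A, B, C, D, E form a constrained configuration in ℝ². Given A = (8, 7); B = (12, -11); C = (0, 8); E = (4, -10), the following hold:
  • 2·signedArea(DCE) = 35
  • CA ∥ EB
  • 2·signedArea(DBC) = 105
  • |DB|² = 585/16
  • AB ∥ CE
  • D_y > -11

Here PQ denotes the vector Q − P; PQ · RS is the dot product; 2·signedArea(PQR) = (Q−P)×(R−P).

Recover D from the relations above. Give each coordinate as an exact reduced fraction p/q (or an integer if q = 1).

D = (6, -41/4)

1. D_x = 6  [2·signedArea(DBC) = 105 ∩ 2·signedArea(DCE) = 35]
2. D_y = -41/4  [2·signedArea(DBC) = 105 ∩ 2·signedArea(DCE) = 35]
   → D = (6, -41/4)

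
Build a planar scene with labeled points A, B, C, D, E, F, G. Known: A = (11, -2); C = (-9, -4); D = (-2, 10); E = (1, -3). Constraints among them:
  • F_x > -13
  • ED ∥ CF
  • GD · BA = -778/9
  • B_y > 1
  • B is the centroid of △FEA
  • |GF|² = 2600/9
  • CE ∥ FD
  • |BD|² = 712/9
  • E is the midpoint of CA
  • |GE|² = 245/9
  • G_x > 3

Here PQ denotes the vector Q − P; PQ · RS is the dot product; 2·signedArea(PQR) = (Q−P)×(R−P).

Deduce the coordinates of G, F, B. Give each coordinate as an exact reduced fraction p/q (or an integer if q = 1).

1. F_x = -12  [CE ∥ FD ∩ ED ∥ CF]
2. F_y = 9  [CE ∥ FD ∩ ED ∥ CF]
   → F = (-12, 9)
3. B_x = 0  [B is the centroid of △FEA]
4. B_y = 4/3  [B is the centroid of △FEA]
   → B = (0, 4/3)
5. G_x = 10/3  [line -11·x + 10/3·y + 280/9 = 0 ∩ |GE|² = 245/9]
6. G_y = 5/3  [line -11·x + 10/3·y + 280/9 = 0 ∩ |GE|² = 245/9]
   → G = (10/3, 5/3)

B = (0, 4/3)
F = (-12, 9)
G = (10/3, 5/3)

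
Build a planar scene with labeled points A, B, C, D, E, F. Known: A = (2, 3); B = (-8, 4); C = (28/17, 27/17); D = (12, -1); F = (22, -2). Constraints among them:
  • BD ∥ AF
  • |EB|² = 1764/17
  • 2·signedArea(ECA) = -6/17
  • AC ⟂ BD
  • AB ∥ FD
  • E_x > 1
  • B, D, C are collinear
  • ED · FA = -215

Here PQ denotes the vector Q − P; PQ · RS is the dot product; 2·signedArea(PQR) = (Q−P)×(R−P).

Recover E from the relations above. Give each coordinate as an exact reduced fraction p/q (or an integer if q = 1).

E = (32/17, 26/17)

1. E_x = 32/17  [line -24/17·x + 6/17·y + 36/17 = 0 ∩ |EB|² = 1764/17]
2. E_y = 26/17  [line -24/17·x + 6/17·y + 36/17 = 0 ∩ |EB|² = 1764/17]
   → E = (32/17, 26/17)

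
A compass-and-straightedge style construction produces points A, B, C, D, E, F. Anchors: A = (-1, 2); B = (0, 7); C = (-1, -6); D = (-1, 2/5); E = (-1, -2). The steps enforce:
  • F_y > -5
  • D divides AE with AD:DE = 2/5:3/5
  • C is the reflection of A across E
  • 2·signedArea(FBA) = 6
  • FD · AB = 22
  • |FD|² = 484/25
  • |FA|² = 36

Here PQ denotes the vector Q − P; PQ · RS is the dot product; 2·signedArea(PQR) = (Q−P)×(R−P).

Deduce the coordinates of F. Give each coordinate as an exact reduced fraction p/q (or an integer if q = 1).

F = (-1, -4)

1. F_x = -1  [2·signedArea(FBA) = 6 ∩ FD · AB = 22]
2. F_y = -4  [2·signedArea(FBA) = 6 ∩ FD · AB = 22]
   → F = (-1, -4)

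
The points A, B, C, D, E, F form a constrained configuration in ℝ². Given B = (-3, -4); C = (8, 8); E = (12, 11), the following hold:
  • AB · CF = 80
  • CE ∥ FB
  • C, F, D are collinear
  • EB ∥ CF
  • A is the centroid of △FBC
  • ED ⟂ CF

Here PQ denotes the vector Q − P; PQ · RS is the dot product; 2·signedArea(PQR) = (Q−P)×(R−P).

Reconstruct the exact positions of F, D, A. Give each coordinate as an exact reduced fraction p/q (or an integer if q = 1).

A = (-2/3, -1)
D = (23/2, 23/2)
F = (-7, -7)

1. F_x = -7  [CE ∥ FB ∩ EB ∥ CF]
2. F_y = -7  [CE ∥ FB ∩ EB ∥ CF]
   → F = (-7, -7)
3. D_x = 23/2  [C, F, D are collinear ∩ ED ⟂ CF]
4. D_y = 23/2  [C, F, D are collinear ∩ ED ⟂ CF]
   → D = (23/2, 23/2)
5. A_x = -2/3  [A is the centroid of △FBC]
6. A_y = -1  [A is the centroid of △FBC]
   → A = (-2/3, -1)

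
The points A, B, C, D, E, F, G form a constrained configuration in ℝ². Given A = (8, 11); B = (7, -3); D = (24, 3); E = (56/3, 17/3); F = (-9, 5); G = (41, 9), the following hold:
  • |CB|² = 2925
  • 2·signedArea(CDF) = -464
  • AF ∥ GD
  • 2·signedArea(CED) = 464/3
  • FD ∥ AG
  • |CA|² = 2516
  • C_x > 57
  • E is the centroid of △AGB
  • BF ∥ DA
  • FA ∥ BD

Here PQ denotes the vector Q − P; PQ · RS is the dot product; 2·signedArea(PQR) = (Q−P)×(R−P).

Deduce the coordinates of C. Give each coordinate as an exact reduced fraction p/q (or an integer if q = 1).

C = (58, 15)

1. C_x = 58  [2·signedArea(CDF) = -464 ∩ 2·signedArea(CED) = 464/3]
2. C_y = 15  [2·signedArea(CDF) = -464 ∩ 2·signedArea(CED) = 464/3]
   → C = (58, 15)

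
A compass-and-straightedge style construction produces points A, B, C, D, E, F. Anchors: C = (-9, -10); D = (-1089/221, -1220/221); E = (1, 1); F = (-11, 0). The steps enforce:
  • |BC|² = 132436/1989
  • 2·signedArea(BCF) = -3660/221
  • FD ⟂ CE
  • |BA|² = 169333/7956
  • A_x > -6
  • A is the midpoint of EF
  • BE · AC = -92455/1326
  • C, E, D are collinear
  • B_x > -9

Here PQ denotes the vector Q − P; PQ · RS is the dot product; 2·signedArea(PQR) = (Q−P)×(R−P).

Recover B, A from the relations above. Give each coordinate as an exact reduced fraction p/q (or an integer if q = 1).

A = (-5, 1/2)
B = (-5951/663, -1220/663)

1. A_x = -5  [A is the midpoint of EF]
2. A_y = 1/2  [A is the midpoint of EF]
   → A = (-5, 1/2)
3. B_x = -5951/663  [2·signedArea(BCF) = -3660/221 ∩ BE · AC = -92455/1326]
4. B_y = -1220/663  [2·signedArea(BCF) = -3660/221 ∩ BE · AC = -92455/1326]
   → B = (-5951/663, -1220/663)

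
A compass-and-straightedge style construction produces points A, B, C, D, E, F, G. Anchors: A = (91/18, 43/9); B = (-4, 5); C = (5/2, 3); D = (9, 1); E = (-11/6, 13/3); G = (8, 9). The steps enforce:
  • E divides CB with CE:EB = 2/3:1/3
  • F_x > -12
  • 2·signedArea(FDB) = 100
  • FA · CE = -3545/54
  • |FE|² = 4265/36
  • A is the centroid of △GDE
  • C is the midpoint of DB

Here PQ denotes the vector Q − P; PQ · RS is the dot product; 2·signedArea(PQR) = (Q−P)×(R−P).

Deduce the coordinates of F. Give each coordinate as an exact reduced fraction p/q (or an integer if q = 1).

F = (-35/3, -1/3)

1. F_x = -35/3  [2·signedArea(FDB) = 100 ∩ FA · CE = -3545/54]
2. F_y = -1/3  [2·signedArea(FDB) = 100 ∩ FA · CE = -3545/54]
   → F = (-35/3, -1/3)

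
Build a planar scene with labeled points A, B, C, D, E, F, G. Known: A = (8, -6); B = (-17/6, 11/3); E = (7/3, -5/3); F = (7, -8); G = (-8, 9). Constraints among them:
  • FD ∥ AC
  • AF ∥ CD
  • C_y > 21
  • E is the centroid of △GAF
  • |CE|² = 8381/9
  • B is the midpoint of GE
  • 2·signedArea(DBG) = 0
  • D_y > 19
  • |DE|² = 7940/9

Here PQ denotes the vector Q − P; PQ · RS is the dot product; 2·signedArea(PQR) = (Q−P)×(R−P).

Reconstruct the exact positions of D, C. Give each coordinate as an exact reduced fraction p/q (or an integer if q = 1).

C = (-52/3, 65/3)
D = (-55/3, 59/3)

1. D_x = -55/3  [line -16/3·x + -31/6·y + 23/6 = 0 ∩ |DE|² = 7940/9]
2. D_y = 59/3  [line -16/3·x + -31/6·y + 23/6 = 0 ∩ |DE|² = 7940/9]
   → D = (-55/3, 59/3)
3. C_x = -52/3  [AF ∥ CD ∩ FD ∥ AC]
4. C_y = 65/3  [AF ∥ CD ∩ FD ∥ AC]
   → C = (-52/3, 65/3)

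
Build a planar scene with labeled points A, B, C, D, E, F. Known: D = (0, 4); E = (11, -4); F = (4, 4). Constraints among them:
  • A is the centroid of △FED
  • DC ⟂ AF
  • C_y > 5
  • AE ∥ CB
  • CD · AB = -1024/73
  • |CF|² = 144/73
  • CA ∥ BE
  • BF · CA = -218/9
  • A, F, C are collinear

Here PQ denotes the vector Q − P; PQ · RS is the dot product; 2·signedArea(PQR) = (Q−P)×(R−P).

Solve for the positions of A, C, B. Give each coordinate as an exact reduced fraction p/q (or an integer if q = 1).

1. A_x = 5  [A is the centroid of △FED]
2. A_y = 4/3  [A is the centroid of △FED]
   → A = (5, 4/3)
3. C_x = 256/73  [A, F, C are collinear ∩ DC ⟂ AF]
4. C_y = 388/73  [A, F, C are collinear ∩ DC ⟂ AF]
   → C = (256/73, 388/73)
5. B_x = 694/73  [CA ∥ BE ∩ AE ∥ CB]
6. B_y = -4/219  [CA ∥ BE ∩ AE ∥ CB]
   → B = (694/73, -4/219)

A = (5, 4/3)
B = (694/73, -4/219)
C = (256/73, 388/73)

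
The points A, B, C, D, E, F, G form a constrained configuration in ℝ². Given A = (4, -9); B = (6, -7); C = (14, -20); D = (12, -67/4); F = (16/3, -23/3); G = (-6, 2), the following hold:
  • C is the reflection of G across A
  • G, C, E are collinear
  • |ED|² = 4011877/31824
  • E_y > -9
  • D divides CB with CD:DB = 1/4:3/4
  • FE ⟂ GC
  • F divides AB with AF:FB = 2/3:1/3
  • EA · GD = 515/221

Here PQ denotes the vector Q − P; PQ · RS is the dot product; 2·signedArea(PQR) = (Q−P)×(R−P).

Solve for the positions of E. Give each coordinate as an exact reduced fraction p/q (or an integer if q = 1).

1. E_x = 2612/663  [G, C, E are collinear ∩ FE ⟂ GC]
2. E_y = -5923/663  [G, C, E are collinear ∩ FE ⟂ GC]
   → E = (2612/663, -5923/663)

E = (2612/663, -5923/663)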